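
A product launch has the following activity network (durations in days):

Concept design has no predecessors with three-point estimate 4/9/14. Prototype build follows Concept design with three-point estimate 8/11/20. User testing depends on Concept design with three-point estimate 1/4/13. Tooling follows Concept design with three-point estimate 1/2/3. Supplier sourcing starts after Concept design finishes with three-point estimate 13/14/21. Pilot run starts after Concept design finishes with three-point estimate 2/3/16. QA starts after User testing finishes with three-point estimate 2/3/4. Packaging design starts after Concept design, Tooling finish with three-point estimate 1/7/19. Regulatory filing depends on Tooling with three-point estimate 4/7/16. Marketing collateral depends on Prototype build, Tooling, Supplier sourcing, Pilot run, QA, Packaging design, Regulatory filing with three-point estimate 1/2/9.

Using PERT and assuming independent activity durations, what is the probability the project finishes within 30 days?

te_Concept design = (4 + 4·9 + 14)/6 = 54/6 = 9; σ²_Concept design = ((14−4)/6)² = 2.778
te_Prototype build = (8 + 4·11 + 20)/6 = 72/6 = 12; σ²_Prototype build = ((20−8)/6)² = 4.000
te_User testing = (1 + 4·4 + 13)/6 = 30/6 = 5; σ²_User testing = ((13−1)/6)² = 4.000
te_Tooling = (1 + 4·2 + 3)/6 = 12/6 = 2; σ²_Tooling = ((3−1)/6)² = 0.111
te_Supplier sourcing = (13 + 4·14 + 21)/6 = 90/6 = 15; σ²_Supplier sourcing = ((21−13)/6)² = 1.778
te_Pilot run = (2 + 4·3 + 16)/6 = 30/6 = 5; σ²_Pilot run = ((16−2)/6)² = 5.444
te_QA = (2 + 4·3 + 4)/6 = 18/6 = 3; σ²_QA = ((4−2)/6)² = 0.111
te_Packaging design = (1 + 4·7 + 19)/6 = 48/6 = 8; σ²_Packaging design = ((19−1)/6)² = 9.000
te_Regulatory filing = (4 + 4·7 + 16)/6 = 48/6 = 8; σ²_Regulatory filing = ((16−4)/6)² = 4.000
te_Marketing collateral = (1 + 4·2 + 9)/6 = 18/6 = 3; σ²_Marketing collateral = ((9−1)/6)² = 1.778

Forward pass:
ES_Concept design = 0; EF_Concept design = 9
ES_Prototype build = 9; EF_Prototype build = 9+12 = 21
ES_User testing = 9; EF_User testing = 9+5 = 14
ES_Tooling = 9; EF_Tooling = 9+2 = 11
ES_Supplier sourcing = 9; EF_Supplier sourcing = 9+15 = 24
ES_Pilot run = 9; EF_Pilot run = 9+5 = 14
ES_QA = 14; EF_QA = 14+3 = 17
ES_Packaging design = max(EF_Concept design=9, EF_Tooling=11) = 11; EF_Packaging design = 11+8 = 19
ES_Regulatory filing = 11; EF_Regulatory filing = 11+8 = 19
ES_Marketing collateral = max(EF_Prototype build=21, EF_Tooling=11, EF_Supplier sourcing=24, EF_Pilot run=14, EF_QA=17, EF_Packaging design=19, EF_Regulatory filing=19) = 24; EF_Marketing collateral = 24+3 = 27
Expected project duration μ = 27 days. Critical path: Concept design → Supplier sourcing → Marketing collateral.

Variance along critical path = 2.778 + 1.778 + 1.778 = 6.333; σ = √6.333 = 2.517 days.
Z = (30 − 27) / 2.517 = 1.192
P(T ≤ 30) = Φ(1.192) ≈ 0.883

0.883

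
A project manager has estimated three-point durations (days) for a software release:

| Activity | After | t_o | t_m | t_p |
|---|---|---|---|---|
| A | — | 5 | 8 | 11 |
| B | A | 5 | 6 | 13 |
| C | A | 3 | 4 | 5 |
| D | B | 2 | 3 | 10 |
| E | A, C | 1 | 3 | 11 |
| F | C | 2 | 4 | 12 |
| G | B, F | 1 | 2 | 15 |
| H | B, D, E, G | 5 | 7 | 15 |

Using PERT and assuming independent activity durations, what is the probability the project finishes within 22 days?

te_A = (5 + 4·8 + 11)/6 = 48/6 = 8; σ²_A = ((11−5)/6)² = 1.000
te_B = (5 + 4·6 + 13)/6 = 42/6 = 7; σ²_B = ((13−5)/6)² = 1.778
te_C = (3 + 4·4 + 5)/6 = 24/6 = 4; σ²_C = ((5−3)/6)² = 0.111
te_D = (2 + 4·3 + 10)/6 = 24/6 = 4; σ²_D = ((10−2)/6)² = 1.778
te_E = (1 + 4·3 + 11)/6 = 24/6 = 4; σ²_E = ((11−1)/6)² = 2.778
te_F = (2 + 4·4 + 12)/6 = 30/6 = 5; σ²_F = ((12−2)/6)² = 2.778
te_G = (1 + 4·2 + 15)/6 = 24/6 = 4; σ²_G = ((15−1)/6)² = 5.444
te_H = (5 + 4·7 + 15)/6 = 48/6 = 8; σ²_H = ((15−5)/6)² = 2.778

Forward pass:
ES_A = 0; EF_A = 8
ES_B = 8; EF_B = 8+7 = 15
ES_C = 8; EF_C = 8+4 = 12
ES_D = 15; EF_D = 15+4 = 19
ES_E = max(EF_A=8, EF_C=12) = 12; EF_E = 12+4 = 16
ES_F = 12; EF_F = 12+5 = 17
ES_G = max(EF_B=15, EF_F=17) = 17; EF_G = 17+4 = 21
ES_H = max(EF_B=15, EF_D=19, EF_E=16, EF_G=21) = 21; EF_H = 21+8 = 29
Expected project duration μ = 29 days. Critical path: A → C → F → G → H.

Variance along critical path = 1.000 + 0.111 + 2.778 + 5.444 + 2.778 = 12.111; σ = √12.111 = 3.480 days.
Z = (22 − 29) / 3.480 = -2.011
P(T ≤ 22) = Φ(-2.011) ≈ 0.022

0.022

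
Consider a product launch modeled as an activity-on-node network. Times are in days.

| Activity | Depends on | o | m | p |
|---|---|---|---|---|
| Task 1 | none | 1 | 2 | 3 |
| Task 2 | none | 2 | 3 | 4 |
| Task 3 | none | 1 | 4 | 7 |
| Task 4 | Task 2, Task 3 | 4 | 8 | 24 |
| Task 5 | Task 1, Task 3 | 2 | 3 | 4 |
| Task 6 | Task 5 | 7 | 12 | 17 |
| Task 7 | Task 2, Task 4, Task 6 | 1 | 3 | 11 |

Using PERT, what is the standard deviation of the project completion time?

te_Task 1 = (1 + 4·2 + 3)/6 = 12/6 = 2; σ²_Task 1 = ((3−1)/6)² = 0.111
te_Task 2 = (2 + 4·3 + 4)/6 = 18/6 = 3; σ²_Task 2 = ((4−2)/6)² = 0.111
te_Task 3 = (1 + 4·4 + 7)/6 = 24/6 = 4; σ²_Task 3 = ((7−1)/6)² = 1.000
te_Task 4 = (4 + 4·8 + 24)/6 = 60/6 = 10; σ²_Task 4 = ((24−4)/6)² = 11.111
te_Task 5 = (2 + 4·3 + 4)/6 = 18/6 = 3; σ²_Task 5 = ((4−2)/6)² = 0.111
te_Task 6 = (7 + 4·12 + 17)/6 = 72/6 = 12; σ²_Task 6 = ((17−7)/6)² = 2.778
te_Task 7 = (1 + 4·3 + 11)/6 = 24/6 = 4; σ²_Task 7 = ((11−1)/6)² = 2.778

Forward pass:
ES_Task 1 = 0; EF_Task 1 = 2
ES_Task 2 = 0; EF_Task 2 = 3
ES_Task 3 = 0; EF_Task 3 = 4
ES_Task 4 = max(EF_Task 2=3, EF_Task 3=4) = 4; EF_Task 4 = 4+10 = 14
ES_Task 5 = max(EF_Task 1=2, EF_Task 3=4) = 4; EF_Task 5 = 4+3 = 7
ES_Task 6 = 7; EF_Task 6 = 7+12 = 19
ES_Task 7 = max(EF_Task 2=3, EF_Task 4=14, EF_Task 6=19) = 19; EF_Task 7 = 19+4 = 23
Expected project duration μ = 23 days. Critical path: Task 3 → Task 5 → Task 6 → Task 7.

Variance along critical path = 1.000 + 0.111 + 2.778 + 2.778 = 6.667
σ = √6.667 = 2.582 days

2.58 days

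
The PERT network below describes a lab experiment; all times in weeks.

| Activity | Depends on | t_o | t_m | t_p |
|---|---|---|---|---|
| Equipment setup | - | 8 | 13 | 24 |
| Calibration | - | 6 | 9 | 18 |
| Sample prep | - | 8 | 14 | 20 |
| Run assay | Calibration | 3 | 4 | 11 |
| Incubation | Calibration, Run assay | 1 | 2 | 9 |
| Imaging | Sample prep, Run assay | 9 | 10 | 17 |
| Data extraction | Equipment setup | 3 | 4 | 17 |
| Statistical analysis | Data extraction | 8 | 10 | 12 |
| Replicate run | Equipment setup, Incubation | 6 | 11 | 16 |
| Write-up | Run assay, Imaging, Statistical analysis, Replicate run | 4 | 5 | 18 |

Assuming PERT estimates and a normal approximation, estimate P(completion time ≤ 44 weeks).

te_Equipment setup = (8 + 4·13 + 24)/6 = 84/6 = 14; σ²_Equipment setup = ((24−8)/6)² = 7.111
te_Calibration = (6 + 4·9 + 18)/6 = 60/6 = 10; σ²_Calibration = ((18−6)/6)² = 4.000
te_Sample prep = (8 + 4·14 + 20)/6 = 84/6 = 14; σ²_Sample prep = ((20−8)/6)² = 4.000
te_Run assay = (3 + 4·4 + 11)/6 = 30/6 = 5; σ²_Run assay = ((11−3)/6)² = 1.778
te_Incubation = (1 + 4·2 + 9)/6 = 18/6 = 3; σ²_Incubation = ((9−1)/6)² = 1.778
te_Imaging = (9 + 4·10 + 17)/6 = 66/6 = 11; σ²_Imaging = ((17−9)/6)² = 1.778
te_Data extraction = (3 + 4·4 + 17)/6 = 36/6 = 6; σ²_Data extraction = ((17−3)/6)² = 5.444
te_Statistical analysis = (8 + 4·10 + 12)/6 = 60/6 = 10; σ²_Statistical analysis = ((12−8)/6)² = 0.444
te_Replicate run = (6 + 4·11 + 16)/6 = 66/6 = 11; σ²_Replicate run = ((16−6)/6)² = 2.778
te_Write-up = (4 + 4·5 + 18)/6 = 42/6 = 7; σ²_Write-up = ((18−4)/6)² = 5.444

Forward pass:
ES_Equipment setup = 0; EF_Equipment setup = 14
ES_Calibration = 0; EF_Calibration = 10
ES_Sample prep = 0; EF_Sample prep = 14
ES_Run assay = 10; EF_Run assay = 10+5 = 15
ES_Incubation = max(EF_Calibration=10, EF_Run assay=15) = 15; EF_Incubation = 15+3 = 18
ES_Imaging = max(EF_Sample prep=14, EF_Run assay=15) = 15; EF_Imaging = 15+11 = 26
ES_Data extraction = 14; EF_Data extraction = 14+6 = 20
ES_Statistical analysis = 20; EF_Statistical analysis = 20+10 = 30
ES_Replicate run = max(EF_Equipment setup=14, EF_Incubation=18) = 18; EF_Replicate run = 18+11 = 29
ES_Write-up = max(EF_Run assay=15, EF_Imaging=26, EF_Statistical analysis=30, EF_Replicate run=29) = 30; EF_Write-up = 30+7 = 37
Expected project duration μ = 37 weeks. Critical path: Equipment setup → Data extraction → Statistical analysis → Write-up.

Variance along critical path = 7.111 + 5.444 + 0.444 + 5.444 = 18.444; σ = √18.444 = 4.295 weeks.
Z = (44 − 37) / 4.295 = 1.630
P(T ≤ 44) = Φ(1.630) ≈ 0.948

0.948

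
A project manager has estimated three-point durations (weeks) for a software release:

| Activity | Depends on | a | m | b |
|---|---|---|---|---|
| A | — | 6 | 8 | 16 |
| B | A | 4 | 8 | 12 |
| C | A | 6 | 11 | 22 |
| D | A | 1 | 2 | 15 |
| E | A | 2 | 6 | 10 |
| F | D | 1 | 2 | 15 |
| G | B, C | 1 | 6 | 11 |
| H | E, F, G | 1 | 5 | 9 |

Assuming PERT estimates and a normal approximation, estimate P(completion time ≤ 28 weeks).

te_A = (6 + 4·8 + 16)/6 = 54/6 = 9; σ²_A = ((16−6)/6)² = 2.778
te_B = (4 + 4·8 + 12)/6 = 48/6 = 8; σ²_B = ((12−4)/6)² = 1.778
te_C = (6 + 4·11 + 22)/6 = 72/6 = 12; σ²_C = ((22−6)/6)² = 7.111
te_D = (1 + 4·2 + 15)/6 = 24/6 = 4; σ²_D = ((15−1)/6)² = 5.444
te_E = (2 + 4·6 + 10)/6 = 36/6 = 6; σ²_E = ((10−2)/6)² = 1.778
te_F = (1 + 4·2 + 15)/6 = 24/6 = 4; σ²_F = ((15−1)/6)² = 5.444
te_G = (1 + 4·6 + 11)/6 = 36/6 = 6; σ²_G = ((11−1)/6)² = 2.778
te_H = (1 + 4·5 + 9)/6 = 30/6 = 5; σ²_H = ((9−1)/6)² = 1.778

Forward pass:
ES_A = 0; EF_A = 9
ES_B = 9; EF_B = 9+8 = 17
ES_C = 9; EF_C = 9+12 = 21
ES_D = 9; EF_D = 9+4 = 13
ES_E = 9; EF_E = 9+6 = 15
ES_F = 13; EF_F = 13+4 = 17
ES_G = max(EF_B=17, EF_C=21) = 21; EF_G = 21+6 = 27
ES_H = max(EF_E=15, EF_F=17, EF_G=27) = 27; EF_H = 27+5 = 32
Expected project duration μ = 32 weeks. Critical path: A → C → G → H.

Variance along critical path = 2.778 + 7.111 + 2.778 + 1.778 = 14.444; σ = √14.444 = 3.801 weeks.
Z = (28 − 32) / 3.801 = -1.052
P(T ≤ 28) = Φ(-1.052) ≈ 0.146

0.146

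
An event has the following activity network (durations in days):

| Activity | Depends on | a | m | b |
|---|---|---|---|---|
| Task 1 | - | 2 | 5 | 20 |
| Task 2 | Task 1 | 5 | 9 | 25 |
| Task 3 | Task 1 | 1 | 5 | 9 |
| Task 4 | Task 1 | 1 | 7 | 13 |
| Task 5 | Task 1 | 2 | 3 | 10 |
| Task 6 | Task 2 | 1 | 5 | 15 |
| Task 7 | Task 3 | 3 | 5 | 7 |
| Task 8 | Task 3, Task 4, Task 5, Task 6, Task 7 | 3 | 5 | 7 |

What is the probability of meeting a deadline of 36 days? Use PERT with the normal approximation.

0.915

te_Task 1 = (2 + 4·5 + 20)/6 = 42/6 = 7; σ²_Task 1 = ((20−2)/6)² = 9.000
te_Task 2 = (5 + 4·9 + 25)/6 = 66/6 = 11; σ²_Task 2 = ((25−5)/6)² = 11.111
te_Task 3 = (1 + 4·5 + 9)/6 = 30/6 = 5; σ²_Task 3 = ((9−1)/6)² = 1.778
te_Task 4 = (1 + 4·7 + 13)/6 = 42/6 = 7; σ²_Task 4 = ((13−1)/6)² = 4.000
te_Task 5 = (2 + 4·3 + 10)/6 = 24/6 = 4; σ²_Task 5 = ((10−2)/6)² = 1.778
te_Task 6 = (1 + 4·5 + 15)/6 = 36/6 = 6; σ²_Task 6 = ((15−1)/6)² = 5.444
te_Task 7 = (3 + 4·5 + 7)/6 = 30/6 = 5; σ²_Task 7 = ((7−3)/6)² = 0.444
te_Task 8 = (3 + 4·5 + 7)/6 = 30/6 = 5; σ²_Task 8 = ((7−3)/6)² = 0.444

Forward pass:
ES_Task 1 = 0; EF_Task 1 = 7
ES_Task 2 = 7; EF_Task 2 = 7+11 = 18
ES_Task 3 = 7; EF_Task 3 = 7+5 = 12
ES_Task 4 = 7; EF_Task 4 = 7+7 = 14
ES_Task 5 = 7; EF_Task 5 = 7+4 = 11
ES_Task 6 = 18; EF_Task 6 = 18+6 = 24
ES_Task 7 = 12; EF_Task 7 = 12+5 = 17
ES_Task 8 = max(EF_Task 3=12, EF_Task 4=14, EF_Task 5=11, EF_Task 6=24, EF_Task 7=17) = 24; EF_Task 8 = 24+5 = 29
Expected project duration μ = 29 days. Critical path: Task 1 → Task 2 → Task 6 → Task 8.

Variance along critical path = 9.000 + 11.111 + 5.444 + 0.444 = 26.000; σ = √26.000 = 5.099 days.
Z = (36 − 29) / 5.099 = 1.373
P(T ≤ 36) = Φ(1.373) ≈ 0.915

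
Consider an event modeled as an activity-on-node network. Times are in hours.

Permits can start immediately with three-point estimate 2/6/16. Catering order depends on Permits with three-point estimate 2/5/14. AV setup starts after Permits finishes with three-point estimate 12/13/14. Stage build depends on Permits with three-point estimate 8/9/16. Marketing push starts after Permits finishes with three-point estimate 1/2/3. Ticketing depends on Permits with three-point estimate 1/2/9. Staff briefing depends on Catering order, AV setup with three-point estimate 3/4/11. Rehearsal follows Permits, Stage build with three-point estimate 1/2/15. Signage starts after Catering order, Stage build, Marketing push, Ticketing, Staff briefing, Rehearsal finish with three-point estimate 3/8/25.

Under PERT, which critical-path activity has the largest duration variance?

Signage

te_Permits = (2 + 4·6 + 16)/6 = 42/6 = 7; σ²_Permits = ((16−2)/6)² = 5.444
te_Catering order = (2 + 4·5 + 14)/6 = 36/6 = 6; σ²_Catering order = ((14−2)/6)² = 4.000
te_AV setup = (12 + 4·13 + 14)/6 = 78/6 = 13; σ²_AV setup = ((14−12)/6)² = 0.111
te_Stage build = (8 + 4·9 + 16)/6 = 60/6 = 10; σ²_Stage build = ((16−8)/6)² = 1.778
te_Marketing push = (1 + 4·2 + 3)/6 = 12/6 = 2; σ²_Marketing push = ((3−1)/6)² = 0.111
te_Ticketing = (1 + 4·2 + 9)/6 = 18/6 = 3; σ²_Ticketing = ((9−1)/6)² = 1.778
te_Staff briefing = (3 + 4·4 + 11)/6 = 30/6 = 5; σ²_Staff briefing = ((11−3)/6)² = 1.778
te_Rehearsal = (1 + 4·2 + 15)/6 = 24/6 = 4; σ²_Rehearsal = ((15−1)/6)² = 5.444
te_Signage = (3 + 4·8 + 25)/6 = 60/6 = 10; σ²_Signage = ((25−3)/6)² = 13.444

Forward pass:
ES_Permits = 0; EF_Permits = 7
ES_Catering order = 7; EF_Catering order = 7+6 = 13
ES_AV setup = 7; EF_AV setup = 7+13 = 20
ES_Stage build = 7; EF_Stage build = 7+10 = 17
ES_Marketing push = 7; EF_Marketing push = 7+2 = 9
ES_Ticketing = 7; EF_Ticketing = 7+3 = 10
ES_Staff briefing = max(EF_Catering order=13, EF_AV setup=20) = 20; EF_Staff briefing = 20+5 = 25
ES_Rehearsal = max(EF_Permits=7, EF_Stage build=17) = 17; EF_Rehearsal = 17+4 = 21
ES_Signage = max(EF_Catering order=13, EF_Stage build=17, EF_Marketing push=9, EF_Ticketing=10, EF_Staff briefing=25, EF_Rehearsal=21) = 25; EF_Signage = 25+10 = 35
Expected project duration μ = 35 hours. Critical path: Permits → AV setup → Staff briefing → Signage.

Variances on critical path: σ²_Permits=5.444, σ²_AV setup=0.111, σ²_Staff briefing=1.778, σ²_Signage=13.444.
Largest is σ²_Signage = 13.444.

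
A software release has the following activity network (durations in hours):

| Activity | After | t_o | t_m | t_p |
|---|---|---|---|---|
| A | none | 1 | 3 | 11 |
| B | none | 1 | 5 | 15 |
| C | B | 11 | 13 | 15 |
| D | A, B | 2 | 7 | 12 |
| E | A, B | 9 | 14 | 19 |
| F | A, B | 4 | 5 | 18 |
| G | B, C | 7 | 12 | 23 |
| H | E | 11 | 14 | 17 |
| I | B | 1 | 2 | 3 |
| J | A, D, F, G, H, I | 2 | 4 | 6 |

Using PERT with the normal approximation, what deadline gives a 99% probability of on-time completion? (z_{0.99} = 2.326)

45.2 hours

te_A = (1 + 4·3 + 11)/6 = 24/6 = 4; σ²_A = ((11−1)/6)² = 2.778
te_B = (1 + 4·5 + 15)/6 = 36/6 = 6; σ²_B = ((15−1)/6)² = 5.444
te_C = (11 + 4·13 + 15)/6 = 78/6 = 13; σ²_C = ((15−11)/6)² = 0.444
te_D = (2 + 4·7 + 12)/6 = 42/6 = 7; σ²_D = ((12−2)/6)² = 2.778
te_E = (9 + 4·14 + 19)/6 = 84/6 = 14; σ²_E = ((19−9)/6)² = 2.778
te_F = (4 + 4·5 + 18)/6 = 42/6 = 7; σ²_F = ((18−4)/6)² = 5.444
te_G = (7 + 4·12 + 23)/6 = 78/6 = 13; σ²_G = ((23−7)/6)² = 7.111
te_H = (11 + 4·14 + 17)/6 = 84/6 = 14; σ²_H = ((17−11)/6)² = 1.000
te_I = (1 + 4·2 + 3)/6 = 12/6 = 2; σ²_I = ((3−1)/6)² = 0.111
te_J = (2 + 4·4 + 6)/6 = 24/6 = 4; σ²_J = ((6−2)/6)² = 0.444

Forward pass:
ES_A = 0; EF_A = 4
ES_B = 0; EF_B = 6
ES_C = 6; EF_C = 6+13 = 19
ES_D = max(EF_A=4, EF_B=6) = 6; EF_D = 6+7 = 13
ES_E = max(EF_A=4, EF_B=6) = 6; EF_E = 6+14 = 20
ES_F = max(EF_A=4, EF_B=6) = 6; EF_F = 6+7 = 13
ES_G = max(EF_B=6, EF_C=19) = 19; EF_G = 19+13 = 32
ES_H = 20; EF_H = 20+14 = 34
ES_I = 6; EF_I = 6+2 = 8
ES_J = max(EF_A=4, EF_D=13, EF_F=13, EF_G=32, EF_H=34, EF_I=8) = 34; EF_J = 34+4 = 38
Expected project duration μ = 38 hours. Critical path: B → E → H → J.

Variance along critical path = 5.444 + 2.778 + 1.000 + 0.444 = 9.667; σ = 3.109 hours.
D = μ + z·σ = 38 + 2.326·3.109 = 45.2 hours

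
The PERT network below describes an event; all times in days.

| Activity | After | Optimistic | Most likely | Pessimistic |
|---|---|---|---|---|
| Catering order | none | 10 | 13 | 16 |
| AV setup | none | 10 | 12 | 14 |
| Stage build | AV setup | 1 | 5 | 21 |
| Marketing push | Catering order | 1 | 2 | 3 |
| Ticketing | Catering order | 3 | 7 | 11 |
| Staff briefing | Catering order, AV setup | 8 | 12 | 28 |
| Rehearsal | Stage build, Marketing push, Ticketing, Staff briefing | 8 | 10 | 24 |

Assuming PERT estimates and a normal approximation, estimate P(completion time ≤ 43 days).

te_Catering order = (10 + 4·13 + 16)/6 = 78/6 = 13; σ²_Catering order = ((16−10)/6)² = 1.000
te_AV setup = (10 + 4·12 + 14)/6 = 72/6 = 12; σ²_AV setup = ((14−10)/6)² = 0.444
te_Stage build = (1 + 4·5 + 21)/6 = 42/6 = 7; σ²_Stage build = ((21−1)/6)² = 11.111
te_Marketing push = (1 + 4·2 + 3)/6 = 12/6 = 2; σ²_Marketing push = ((3−1)/6)² = 0.111
te_Ticketing = (3 + 4·7 + 11)/6 = 42/6 = 7; σ²_Ticketing = ((11−3)/6)² = 1.778
te_Staff briefing = (8 + 4·12 + 28)/6 = 84/6 = 14; σ²_Staff briefing = ((28−8)/6)² = 11.111
te_Rehearsal = (8 + 4·10 + 24)/6 = 72/6 = 12; σ²_Rehearsal = ((24−8)/6)² = 7.111

Forward pass:
ES_Catering order = 0; EF_Catering order = 13
ES_AV setup = 0; EF_AV setup = 12
ES_Stage build = 12; EF_Stage build = 12+7 = 19
ES_Marketing push = 13; EF_Marketing push = 13+2 = 15
ES_Ticketing = 13; EF_Ticketing = 13+7 = 20
ES_Staff briefing = max(EF_Catering order=13, EF_AV setup=12) = 13; EF_Staff briefing = 13+14 = 27
ES_Rehearsal = max(EF_Stage build=19, EF_Marketing push=15, EF_Ticketing=20, EF_Staff briefing=27) = 27; EF_Rehearsal = 27+12 = 39
Expected project duration μ = 39 days. Critical path: Catering order → Staff briefing → Rehearsal.

Variance along critical path = 1.000 + 11.111 + 7.111 = 19.222; σ = √19.222 = 4.384 days.
Z = (43 − 39) / 4.384 = 0.912
P(T ≤ 43) = Φ(0.912) ≈ 0.819

0.819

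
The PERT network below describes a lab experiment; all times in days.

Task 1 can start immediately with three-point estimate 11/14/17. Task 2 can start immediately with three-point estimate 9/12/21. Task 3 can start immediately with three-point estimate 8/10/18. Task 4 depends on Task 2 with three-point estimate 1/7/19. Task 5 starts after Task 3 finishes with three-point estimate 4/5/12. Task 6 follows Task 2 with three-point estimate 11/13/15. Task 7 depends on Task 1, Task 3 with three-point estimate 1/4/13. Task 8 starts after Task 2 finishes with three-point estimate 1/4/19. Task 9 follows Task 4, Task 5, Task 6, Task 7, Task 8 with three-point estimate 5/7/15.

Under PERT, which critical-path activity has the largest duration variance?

te_Task 1 = (11 + 4·14 + 17)/6 = 84/6 = 14; σ²_Task 1 = ((17−11)/6)² = 1.000
te_Task 2 = (9 + 4·12 + 21)/6 = 78/6 = 13; σ²_Task 2 = ((21−9)/6)² = 4.000
te_Task 3 = (8 + 4·10 + 18)/6 = 66/6 = 11; σ²_Task 3 = ((18−8)/6)² = 2.778
te_Task 4 = (1 + 4·7 + 19)/6 = 48/6 = 8; σ²_Task 4 = ((19−1)/6)² = 9.000
te_Task 5 = (4 + 4·5 + 12)/6 = 36/6 = 6; σ²_Task 5 = ((12−4)/6)² = 1.778
te_Task 6 = (11 + 4·13 + 15)/6 = 78/6 = 13; σ²_Task 6 = ((15−11)/6)² = 0.444
te_Task 7 = (1 + 4·4 + 13)/6 = 30/6 = 5; σ²_Task 7 = ((13−1)/6)² = 4.000
te_Task 8 = (1 + 4·4 + 19)/6 = 36/6 = 6; σ²_Task 8 = ((19−1)/6)² = 9.000
te_Task 9 = (5 + 4·7 + 15)/6 = 48/6 = 8; σ²_Task 9 = ((15−5)/6)² = 2.778

Forward pass:
ES_Task 1 = 0; EF_Task 1 = 14
ES_Task 2 = 0; EF_Task 2 = 13
ES_Task 3 = 0; EF_Task 3 = 11
ES_Task 4 = 13; EF_Task 4 = 13+8 = 21
ES_Task 5 = 11; EF_Task 5 = 11+6 = 17
ES_Task 6 = 13; EF_Task 6 = 13+13 = 26
ES_Task 7 = max(EF_Task 1=14, EF_Task 3=11) = 14; EF_Task 7 = 14+5 = 19
ES_Task 8 = 13; EF_Task 8 = 13+6 = 19
ES_Task 9 = max(EF_Task 4=21, EF_Task 5=17, EF_Task 6=26, EF_Task 7=19, EF_Task 8=19) = 26; EF_Task 9 = 26+8 = 34
Expected project duration μ = 34 days. Critical path: Task 2 → Task 6 → Task 9.

Variances on critical path: σ²_Task 2=4.000, σ²_Task 6=0.444, σ²_Task 9=2.778.
Largest is σ²_Task 2 = 4.000.

Task 2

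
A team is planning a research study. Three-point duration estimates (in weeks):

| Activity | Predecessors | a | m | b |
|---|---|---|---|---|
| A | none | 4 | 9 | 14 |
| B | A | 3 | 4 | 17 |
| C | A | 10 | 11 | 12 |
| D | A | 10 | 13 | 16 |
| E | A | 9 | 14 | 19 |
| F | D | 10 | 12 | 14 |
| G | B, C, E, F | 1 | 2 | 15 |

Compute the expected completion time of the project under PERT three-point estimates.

38 weeks

te_A = (4 + 4·9 + 14)/6 = 54/6 = 9
te_B = (3 + 4·4 + 17)/6 = 36/6 = 6
te_C = (10 + 4·11 + 12)/6 = 66/6 = 11
te_D = (10 + 4·13 + 16)/6 = 78/6 = 13
te_E = (9 + 4·14 + 19)/6 = 84/6 = 14
te_F = (10 + 4·12 + 14)/6 = 72/6 = 12
te_G = (1 + 4·2 + 15)/6 = 24/6 = 4

Forward pass:
ES_A = 0; EF_A = 9
ES_B = 9; EF_B = 9+6 = 15
ES_C = 9; EF_C = 9+11 = 20
ES_D = 9; EF_D = 9+13 = 22
ES_E = 9; EF_E = 9+14 = 23
ES_F = 22; EF_F = 22+12 = 34
ES_G = max(EF_B=15, EF_C=20, EF_E=23, EF_F=34) = 34; EF_G = 34+4 = 38
Expected project duration μ = 38 weeks. Critical path: A → D → F → G.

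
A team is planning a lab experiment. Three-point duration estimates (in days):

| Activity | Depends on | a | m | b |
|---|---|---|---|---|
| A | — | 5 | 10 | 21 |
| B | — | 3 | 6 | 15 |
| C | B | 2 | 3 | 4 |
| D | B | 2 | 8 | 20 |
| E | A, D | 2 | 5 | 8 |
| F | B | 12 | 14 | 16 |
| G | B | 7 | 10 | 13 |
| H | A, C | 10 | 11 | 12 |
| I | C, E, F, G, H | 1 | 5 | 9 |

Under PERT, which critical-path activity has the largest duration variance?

A

te_A = (5 + 4·10 + 21)/6 = 66/6 = 11; σ²_A = ((21−5)/6)² = 7.111
te_B = (3 + 4·6 + 15)/6 = 42/6 = 7; σ²_B = ((15−3)/6)² = 4.000
te_C = (2 + 4·3 + 4)/6 = 18/6 = 3; σ²_C = ((4−2)/6)² = 0.111
te_D = (2 + 4·8 + 20)/6 = 54/6 = 9; σ²_D = ((20−2)/6)² = 9.000
te_E = (2 + 4·5 + 8)/6 = 30/6 = 5; σ²_E = ((8−2)/6)² = 1.000
te_F = (12 + 4·14 + 16)/6 = 84/6 = 14; σ²_F = ((16−12)/6)² = 0.444
te_G = (7 + 4·10 + 13)/6 = 60/6 = 10; σ²_G = ((13−7)/6)² = 1.000
te_H = (10 + 4·11 + 12)/6 = 66/6 = 11; σ²_H = ((12−10)/6)² = 0.111
te_I = (1 + 4·5 + 9)/6 = 30/6 = 5; σ²_I = ((9−1)/6)² = 1.778

Forward pass:
ES_A = 0; EF_A = 11
ES_B = 0; EF_B = 7
ES_C = 7; EF_C = 7+3 = 10
ES_D = 7; EF_D = 7+9 = 16
ES_E = max(EF_A=11, EF_D=16) = 16; EF_E = 16+5 = 21
ES_F = 7; EF_F = 7+14 = 21
ES_G = 7; EF_G = 7+10 = 17
ES_H = max(EF_A=11, EF_C=10) = 11; EF_H = 11+11 = 22
ES_I = max(EF_C=10, EF_E=21, EF_F=21, EF_G=17, EF_H=22) = 22; EF_I = 22+5 = 27
Expected project duration μ = 27 days. Critical path: A → H → I.

Variances on critical path: σ²_A=7.111, σ²_H=0.111, σ²_I=1.778.
Largest is σ²_A = 7.111.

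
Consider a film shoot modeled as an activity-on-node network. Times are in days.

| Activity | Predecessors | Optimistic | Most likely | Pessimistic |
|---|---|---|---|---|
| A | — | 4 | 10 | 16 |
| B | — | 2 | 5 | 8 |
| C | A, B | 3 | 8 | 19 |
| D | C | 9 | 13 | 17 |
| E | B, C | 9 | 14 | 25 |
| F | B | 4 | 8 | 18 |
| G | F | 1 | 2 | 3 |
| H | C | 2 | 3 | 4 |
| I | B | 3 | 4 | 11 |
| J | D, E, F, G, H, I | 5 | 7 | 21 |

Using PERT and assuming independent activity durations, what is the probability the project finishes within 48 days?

te_A = (4 + 4·10 + 16)/6 = 60/6 = 10; σ²_A = ((16−4)/6)² = 4.000
te_B = (2 + 4·5 + 8)/6 = 30/6 = 5; σ²_B = ((8−2)/6)² = 1.000
te_C = (3 + 4·8 + 19)/6 = 54/6 = 9; σ²_C = ((19−3)/6)² = 7.111
te_D = (9 + 4·13 + 17)/6 = 78/6 = 13; σ²_D = ((17−9)/6)² = 1.778
te_E = (9 + 4·14 + 25)/6 = 90/6 = 15; σ²_E = ((25−9)/6)² = 7.111
te_F = (4 + 4·8 + 18)/6 = 54/6 = 9; σ²_F = ((18−4)/6)² = 5.444
te_G = (1 + 4·2 + 3)/6 = 12/6 = 2; σ²_G = ((3−1)/6)² = 0.111
te_H = (2 + 4·3 + 4)/6 = 18/6 = 3; σ²_H = ((4−2)/6)² = 0.111
te_I = (3 + 4·4 + 11)/6 = 30/6 = 5; σ²_I = ((11−3)/6)² = 1.778
te_J = (5 + 4·7 + 21)/6 = 54/6 = 9; σ²_J = ((21−5)/6)² = 7.111

Forward pass:
ES_A = 0; EF_A = 10
ES_B = 0; EF_B = 5
ES_C = max(EF_A=10, EF_B=5) = 10; EF_C = 10+9 = 19
ES_D = 19; EF_D = 19+13 = 32
ES_E = max(EF_B=5, EF_C=19) = 19; EF_E = 19+15 = 34
ES_F = 5; EF_F = 5+9 = 14
ES_G = 14; EF_G = 14+2 = 16
ES_H = 19; EF_H = 19+3 = 22
ES_I = 5; EF_I = 5+5 = 10
ES_J = max(EF_D=32, EF_E=34, EF_F=14, EF_G=16, EF_H=22, EF_I=10) = 34; EF_J = 34+9 = 43
Expected project duration μ = 43 days. Critical path: A → C → E → J.

Variance along critical path = 4.000 + 7.111 + 7.111 + 7.111 = 25.333; σ = √25.333 = 5.033 days.
Z = (48 − 43) / 5.033 = 0.993
P(T ≤ 48) = Φ(0.993) ≈ 0.840

0.840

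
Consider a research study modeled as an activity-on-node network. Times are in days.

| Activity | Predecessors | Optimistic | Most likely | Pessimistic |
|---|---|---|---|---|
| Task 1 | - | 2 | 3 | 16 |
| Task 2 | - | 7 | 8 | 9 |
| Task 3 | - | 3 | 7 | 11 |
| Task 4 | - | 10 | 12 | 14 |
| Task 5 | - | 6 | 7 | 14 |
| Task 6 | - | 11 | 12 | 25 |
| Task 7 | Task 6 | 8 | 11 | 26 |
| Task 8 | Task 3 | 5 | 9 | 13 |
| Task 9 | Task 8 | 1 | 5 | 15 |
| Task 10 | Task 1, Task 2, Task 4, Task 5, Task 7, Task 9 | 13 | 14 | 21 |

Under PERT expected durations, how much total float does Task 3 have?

5 days

te_Task 1 = (2 + 4·3 + 16)/6 = 30/6 = 5
te_Task 2 = (7 + 4·8 + 9)/6 = 48/6 = 8
te_Task 3 = (3 + 4·7 + 11)/6 = 42/6 = 7
te_Task 4 = (10 + 4·12 + 14)/6 = 72/6 = 12
te_Task 5 = (6 + 4·7 + 14)/6 = 48/6 = 8
te_Task 6 = (11 + 4·12 + 25)/6 = 84/6 = 14
te_Task 7 = (8 + 4·11 + 26)/6 = 78/6 = 13
te_Task 8 = (5 + 4·9 + 13)/6 = 54/6 = 9
te_Task 9 = (1 + 4·5 + 15)/6 = 36/6 = 6
te_Task 10 = (13 + 4·14 + 21)/6 = 90/6 = 15

Forward pass:
ES_Task 1 = 0; EF_Task 1 = 5
ES_Task 2 = 0; EF_Task 2 = 8
ES_Task 3 = 0; EF_Task 3 = 7
ES_Task 4 = 0; EF_Task 4 = 12
ES_Task 5 = 0; EF_Task 5 = 8
ES_Task 6 = 0; EF_Task 6 = 14
ES_Task 7 = 14; EF_Task 7 = 14+13 = 27
ES_Task 8 = 7; EF_Task 8 = 7+9 = 16
ES_Task 9 = 16; EF_Task 9 = 16+6 = 22
ES_Task 10 = max(EF_Task 1=5, EF_Task 2=8, EF_Task 4=12, EF_Task 5=8, EF_Task 7=27, EF_Task 9=22) = 27; EF_Task 10 = 27+15 = 42
Expected project duration μ = 42 days. Critical path: Task 6 → Task 7 → Task 10.

Backward pass:
LF_Task 10 = 42; LS_Task 10 = 42−15 = 27
LF_Task 9 = LS_Task 10 = 27; LS_Task 9 = 27−6 = 21
LF_Task 8 = LS_Task 9 = 21; LS_Task 8 = 21−9 = 12
LF_Task 7 = LS_Task 10 = 27; LS_Task 7 = 27−13 = 14
LF_Task 6 = LS_Task 7 = 14; LS_Task 6 = 14−14 = 0
LF_Task 5 = LS_Task 10 = 27; LS_Task 5 = 27−8 = 19
LF_Task 4 = LS_Task 10 = 27; LS_Task 4 = 27−12 = 15
LF_Task 3 = LS_Task 8 = 12; LS_Task 3 = 12−7 = 5
LF_Task 2 = LS_Task 10 = 27; LS_Task 2 = 27−8 = 19
LF_Task 1 = LS_Task 10 = 27; LS_Task 1 = 27−5 = 22
Slack_Task 3 = LS_Task 3 − ES_Task 3 = 5 − 0 = 5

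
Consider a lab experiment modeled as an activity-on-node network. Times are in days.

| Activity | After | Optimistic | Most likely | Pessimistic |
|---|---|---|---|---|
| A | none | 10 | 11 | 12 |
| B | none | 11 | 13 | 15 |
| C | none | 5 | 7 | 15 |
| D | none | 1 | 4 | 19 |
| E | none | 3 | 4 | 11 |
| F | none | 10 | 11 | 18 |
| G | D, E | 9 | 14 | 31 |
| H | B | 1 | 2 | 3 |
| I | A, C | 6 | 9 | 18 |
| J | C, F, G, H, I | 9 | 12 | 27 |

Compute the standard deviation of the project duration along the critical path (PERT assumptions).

5.61 days

te_A = (10 + 4·11 + 12)/6 = 66/6 = 11; σ²_A = ((12−10)/6)² = 0.111
te_B = (11 + 4·13 + 15)/6 = 78/6 = 13; σ²_B = ((15−11)/6)² = 0.444
te_C = (5 + 4·7 + 15)/6 = 48/6 = 8; σ²_C = ((15−5)/6)² = 2.778
te_D = (1 + 4·4 + 19)/6 = 36/6 = 6; σ²_D = ((19−1)/6)² = 9.000
te_E = (3 + 4·4 + 11)/6 = 30/6 = 5; σ²_E = ((11−3)/6)² = 1.778
te_F = (10 + 4·11 + 18)/6 = 72/6 = 12; σ²_F = ((18−10)/6)² = 1.778
te_G = (9 + 4·14 + 31)/6 = 96/6 = 16; σ²_G = ((31−9)/6)² = 13.444
te_H = (1 + 4·2 + 3)/6 = 12/6 = 2; σ²_H = ((3−1)/6)² = 0.111
te_I = (6 + 4·9 + 18)/6 = 60/6 = 10; σ²_I = ((18−6)/6)² = 4.000
te_J = (9 + 4·12 + 27)/6 = 84/6 = 14; σ²_J = ((27−9)/6)² = 9.000

Forward pass:
ES_A = 0; EF_A = 11
ES_B = 0; EF_B = 13
ES_C = 0; EF_C = 8
ES_D = 0; EF_D = 6
ES_E = 0; EF_E = 5
ES_F = 0; EF_F = 12
ES_G = max(EF_D=6, EF_E=5) = 6; EF_G = 6+16 = 22
ES_H = 13; EF_H = 13+2 = 15
ES_I = max(EF_A=11, EF_C=8) = 11; EF_I = 11+10 = 21
ES_J = max(EF_C=8, EF_F=12, EF_G=22, EF_H=15, EF_I=21) = 22; EF_J = 22+14 = 36
Expected project duration μ = 36 days. Critical path: D → G → J.

Variance along critical path = 9.000 + 13.444 + 9.000 = 31.444
σ = √31.444 = 5.608 days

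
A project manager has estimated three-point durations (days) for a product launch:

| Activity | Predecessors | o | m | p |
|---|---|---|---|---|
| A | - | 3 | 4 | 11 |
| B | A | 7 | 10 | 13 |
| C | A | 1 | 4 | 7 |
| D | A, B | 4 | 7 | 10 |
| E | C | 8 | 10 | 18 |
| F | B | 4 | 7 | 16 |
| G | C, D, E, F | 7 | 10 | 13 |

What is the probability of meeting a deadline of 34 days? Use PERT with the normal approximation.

0.640

te_A = (3 + 4·4 + 11)/6 = 30/6 = 5; σ²_A = ((11−3)/6)² = 1.778
te_B = (7 + 4·10 + 13)/6 = 60/6 = 10; σ²_B = ((13−7)/6)² = 1.000
te_C = (1 + 4·4 + 7)/6 = 24/6 = 4; σ²_C = ((7−1)/6)² = 1.000
te_D = (4 + 4·7 + 10)/6 = 42/6 = 7; σ²_D = ((10−4)/6)² = 1.000
te_E = (8 + 4·10 + 18)/6 = 66/6 = 11; σ²_E = ((18−8)/6)² = 2.778
te_F = (4 + 4·7 + 16)/6 = 48/6 = 8; σ²_F = ((16−4)/6)² = 4.000
te_G = (7 + 4·10 + 13)/6 = 60/6 = 10; σ²_G = ((13−7)/6)² = 1.000

Forward pass:
ES_A = 0; EF_A = 5
ES_B = 5; EF_B = 5+10 = 15
ES_C = 5; EF_C = 5+4 = 9
ES_D = max(EF_A=5, EF_B=15) = 15; EF_D = 15+7 = 22
ES_E = 9; EF_E = 9+11 = 20
ES_F = 15; EF_F = 15+8 = 23
ES_G = max(EF_C=9, EF_D=22, EF_E=20, EF_F=23) = 23; EF_G = 23+10 = 33
Expected project duration μ = 33 days. Critical path: A → B → F → G.

Variance along critical path = 1.778 + 1.000 + 4.000 + 1.000 = 7.778; σ = √7.778 = 2.789 days.
Z = (34 − 33) / 2.789 = 0.359
P(T ≤ 34) = Φ(0.359) ≈ 0.640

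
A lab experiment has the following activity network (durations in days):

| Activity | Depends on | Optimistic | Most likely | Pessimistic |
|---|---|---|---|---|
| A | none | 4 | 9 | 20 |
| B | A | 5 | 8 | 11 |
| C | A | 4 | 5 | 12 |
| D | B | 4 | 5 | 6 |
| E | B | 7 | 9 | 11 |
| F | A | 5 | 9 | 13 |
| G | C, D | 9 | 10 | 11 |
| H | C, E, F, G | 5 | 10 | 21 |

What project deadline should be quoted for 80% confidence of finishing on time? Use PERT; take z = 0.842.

47.3 days

te_A = (4 + 4·9 + 20)/6 = 60/6 = 10; σ²_A = ((20−4)/6)² = 7.111
te_B = (5 + 4·8 + 11)/6 = 48/6 = 8; σ²_B = ((11−5)/6)² = 1.000
te_C = (4 + 4·5 + 12)/6 = 36/6 = 6; σ²_C = ((12−4)/6)² = 1.778
te_D = (4 + 4·5 + 6)/6 = 30/6 = 5; σ²_D = ((6−4)/6)² = 0.111
te_E = (7 + 4·9 + 11)/6 = 54/6 = 9; σ²_E = ((11−7)/6)² = 0.444
te_F = (5 + 4·9 + 13)/6 = 54/6 = 9; σ²_F = ((13−5)/6)² = 1.778
te_G = (9 + 4·10 + 11)/6 = 60/6 = 10; σ²_G = ((11−9)/6)² = 0.111
te_H = (5 + 4·10 + 21)/6 = 66/6 = 11; σ²_H = ((21−5)/6)² = 7.111

Forward pass:
ES_A = 0; EF_A = 10
ES_B = 10; EF_B = 10+8 = 18
ES_C = 10; EF_C = 10+6 = 16
ES_D = 18; EF_D = 18+5 = 23
ES_E = 18; EF_E = 18+9 = 27
ES_F = 10; EF_F = 10+9 = 19
ES_G = max(EF_C=16, EF_D=23) = 23; EF_G = 23+10 = 33
ES_H = max(EF_C=16, EF_E=27, EF_F=19, EF_G=33) = 33; EF_H = 33+11 = 44
Expected project duration μ = 44 days. Critical path: A → B → D → G → H.

Variance along critical path = 7.111 + 1.000 + 0.111 + 0.111 + 7.111 = 15.444; σ = 3.930 days.
D = μ + z·σ = 44 + 0.842·3.930 = 47.3 days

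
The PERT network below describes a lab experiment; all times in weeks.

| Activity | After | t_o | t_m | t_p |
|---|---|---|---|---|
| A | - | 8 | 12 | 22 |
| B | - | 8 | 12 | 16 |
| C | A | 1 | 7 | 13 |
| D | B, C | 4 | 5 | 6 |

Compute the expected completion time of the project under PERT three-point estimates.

25 weeks

te_A = (8 + 4·12 + 22)/6 = 78/6 = 13
te_B = (8 + 4·12 + 16)/6 = 72/6 = 12
te_C = (1 + 4·7 + 13)/6 = 42/6 = 7
te_D = (4 + 4·5 + 6)/6 = 30/6 = 5

Forward pass:
ES_A = 0; EF_A = 13
ES_B = 0; EF_B = 12
ES_C = 13; EF_C = 13+7 = 20
ES_D = max(EF_B=12, EF_C=20) = 20; EF_D = 20+5 = 25
Expected project duration μ = 25 weeks. Critical path: A → C → D.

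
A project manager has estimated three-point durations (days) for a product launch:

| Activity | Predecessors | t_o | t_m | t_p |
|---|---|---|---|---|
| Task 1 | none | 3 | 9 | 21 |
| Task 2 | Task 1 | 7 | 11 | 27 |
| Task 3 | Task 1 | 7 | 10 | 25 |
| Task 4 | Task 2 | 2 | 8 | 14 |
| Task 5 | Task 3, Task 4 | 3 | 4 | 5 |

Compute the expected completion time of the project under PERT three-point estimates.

35 days

te_Task 1 = (3 + 4·9 + 21)/6 = 60/6 = 10
te_Task 2 = (7 + 4·11 + 27)/6 = 78/6 = 13
te_Task 3 = (7 + 4·10 + 25)/6 = 72/6 = 12
te_Task 4 = (2 + 4·8 + 14)/6 = 48/6 = 8
te_Task 5 = (3 + 4·4 + 5)/6 = 24/6 = 4

Forward pass:
ES_Task 1 = 0; EF_Task 1 = 10
ES_Task 2 = 10; EF_Task 2 = 10+13 = 23
ES_Task 3 = 10; EF_Task 3 = 10+12 = 22
ES_Task 4 = 23; EF_Task 4 = 23+8 = 31
ES_Task 5 = max(EF_Task 3=22, EF_Task 4=31) = 31; EF_Task 5 = 31+4 = 35
Expected project duration μ = 35 days. Critical path: Task 1 → Task 2 → Task 4 → Task 5.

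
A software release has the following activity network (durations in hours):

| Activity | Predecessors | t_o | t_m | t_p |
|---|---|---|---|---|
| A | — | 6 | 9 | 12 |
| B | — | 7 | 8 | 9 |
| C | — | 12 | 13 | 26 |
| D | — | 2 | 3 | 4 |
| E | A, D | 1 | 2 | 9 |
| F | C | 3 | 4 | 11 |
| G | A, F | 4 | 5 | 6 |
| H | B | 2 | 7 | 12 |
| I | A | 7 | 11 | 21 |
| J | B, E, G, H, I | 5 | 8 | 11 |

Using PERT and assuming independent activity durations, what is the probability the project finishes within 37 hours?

te_A = (6 + 4·9 + 12)/6 = 54/6 = 9; σ²_A = ((12−6)/6)² = 1.000
te_B = (7 + 4·8 + 9)/6 = 48/6 = 8; σ²_B = ((9−7)/6)² = 0.111
te_C = (12 + 4·13 + 26)/6 = 90/6 = 15; σ²_C = ((26−12)/6)² = 5.444
te_D = (2 + 4·3 + 4)/6 = 18/6 = 3; σ²_D = ((4−2)/6)² = 0.111
te_E = (1 + 4·2 + 9)/6 = 18/6 = 3; σ²_E = ((9−1)/6)² = 1.778
te_F = (3 + 4·4 + 11)/6 = 30/6 = 5; σ²_F = ((11−3)/6)² = 1.778
te_G = (4 + 4·5 + 6)/6 = 30/6 = 5; σ²_G = ((6−4)/6)² = 0.111
te_H = (2 + 4·7 + 12)/6 = 42/6 = 7; σ²_H = ((12−2)/6)² = 2.778
te_I = (7 + 4·11 + 21)/6 = 72/6 = 12; σ²_I = ((21−7)/6)² = 5.444
te_J = (5 + 4·8 + 11)/6 = 48/6 = 8; σ²_J = ((11−5)/6)² = 1.000

Forward pass:
ES_A = 0; EF_A = 9
ES_B = 0; EF_B = 8
ES_C = 0; EF_C = 15
ES_D = 0; EF_D = 3
ES_E = max(EF_A=9, EF_D=3) = 9; EF_E = 9+3 = 12
ES_F = 15; EF_F = 15+5 = 20
ES_G = max(EF_A=9, EF_F=20) = 20; EF_G = 20+5 = 25
ES_H = 8; EF_H = 8+7 = 15
ES_I = 9; EF_I = 9+12 = 21
ES_J = max(EF_B=8, EF_E=12, EF_G=25, EF_H=15, EF_I=21) = 25; EF_J = 25+8 = 33
Expected project duration μ = 33 hours. Critical path: C → F → G → J.

Variance along critical path = 5.444 + 1.778 + 0.111 + 1.000 = 8.333; σ = √8.333 = 2.887 hours.
Z = (37 − 33) / 2.887 = 1.386
P(T ≤ 37) = Φ(1.386) ≈ 0.917

0.917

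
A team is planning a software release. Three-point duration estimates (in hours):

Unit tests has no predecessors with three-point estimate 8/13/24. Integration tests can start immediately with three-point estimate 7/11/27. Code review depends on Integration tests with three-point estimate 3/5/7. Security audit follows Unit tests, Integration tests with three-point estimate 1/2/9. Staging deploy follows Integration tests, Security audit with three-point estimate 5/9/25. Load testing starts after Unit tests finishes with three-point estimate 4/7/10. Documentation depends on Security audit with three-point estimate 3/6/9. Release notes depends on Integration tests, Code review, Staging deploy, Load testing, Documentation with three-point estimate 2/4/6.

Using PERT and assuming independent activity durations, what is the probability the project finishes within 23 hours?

0.023

te_Unit tests = (8 + 4·13 + 24)/6 = 84/6 = 14; σ²_Unit tests = ((24−8)/6)² = 7.111
te_Integration tests = (7 + 4·11 + 27)/6 = 78/6 = 13; σ²_Integration tests = ((27−7)/6)² = 11.111
te_Code review = (3 + 4·5 + 7)/6 = 30/6 = 5; σ²_Code review = ((7−3)/6)² = 0.444
te_Security audit = (1 + 4·2 + 9)/6 = 18/6 = 3; σ²_Security audit = ((9−1)/6)² = 1.778
te_Staging deploy = (5 + 4·9 + 25)/6 = 66/6 = 11; σ²_Staging deploy = ((25−5)/6)² = 11.111
te_Load testing = (4 + 4·7 + 10)/6 = 42/6 = 7; σ²_Load testing = ((10−4)/6)² = 1.000
te_Documentation = (3 + 4·6 + 9)/6 = 36/6 = 6; σ²_Documentation = ((9−3)/6)² = 1.000
te_Release notes = (2 + 4·4 + 6)/6 = 24/6 = 4; σ²_Release notes = ((6−2)/6)² = 0.444

Forward pass:
ES_Unit tests = 0; EF_Unit tests = 14
ES_Integration tests = 0; EF_Integration tests = 13
ES_Code review = 13; EF_Code review = 13+5 = 18
ES_Security audit = max(EF_Unit tests=14, EF_Integration tests=13) = 14; EF_Security audit = 14+3 = 17
ES_Staging deploy = max(EF_Integration tests=13, EF_Security audit=17) = 17; EF_Staging deploy = 17+11 = 28
ES_Load testing = 14; EF_Load testing = 14+7 = 21
ES_Documentation = 17; EF_Documentation = 17+6 = 23
ES_Release notes = max(EF_Integration tests=13, EF_Code review=18, EF_Staging deploy=28, EF_Load testing=21, EF_Documentation=23) = 28; EF_Release notes = 28+4 = 32
Expected project duration μ = 32 hours. Critical path: Unit tests → Security audit → Staging deploy → Release notes.

Variance along critical path = 7.111 + 1.778 + 11.111 + 0.444 = 20.444; σ = √20.444 = 4.522 hours.
Z = (23 − 32) / 4.522 = -1.990
P(T ≤ 23) = Φ(-1.990) ≈ 0.023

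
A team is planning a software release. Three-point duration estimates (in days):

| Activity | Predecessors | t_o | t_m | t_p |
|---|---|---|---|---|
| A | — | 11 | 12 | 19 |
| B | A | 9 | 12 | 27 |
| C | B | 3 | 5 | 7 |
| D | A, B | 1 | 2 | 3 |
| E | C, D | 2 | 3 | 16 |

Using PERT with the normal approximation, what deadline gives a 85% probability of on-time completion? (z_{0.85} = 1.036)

te_A = (11 + 4·12 + 19)/6 = 78/6 = 13; σ²_A = ((19−11)/6)² = 1.778
te_B = (9 + 4·12 + 27)/6 = 84/6 = 14; σ²_B = ((27−9)/6)² = 9.000
te_C = (3 + 4·5 + 7)/6 = 30/6 = 5; σ²_C = ((7−3)/6)² = 0.444
te_D = (1 + 4·2 + 3)/6 = 12/6 = 2; σ²_D = ((3−1)/6)² = 0.111
te_E = (2 + 4·3 + 16)/6 = 30/6 = 5; σ²_E = ((16−2)/6)² = 5.444

Forward pass:
ES_A = 0; EF_A = 13
ES_B = 13; EF_B = 13+14 = 27
ES_C = 27; EF_C = 27+5 = 32
ES_D = max(EF_A=13, EF_B=27) = 27; EF_D = 27+2 = 29
ES_E = max(EF_C=32, EF_D=29) = 32; EF_E = 32+5 = 37
Expected project duration μ = 37 days. Critical path: A → B → C → E.

Variance along critical path = 1.778 + 9.000 + 0.444 + 5.444 = 16.667; σ = 4.082 days.
D = μ + z·σ = 37 + 1.036·4.082 = 41.2 days

41.2 days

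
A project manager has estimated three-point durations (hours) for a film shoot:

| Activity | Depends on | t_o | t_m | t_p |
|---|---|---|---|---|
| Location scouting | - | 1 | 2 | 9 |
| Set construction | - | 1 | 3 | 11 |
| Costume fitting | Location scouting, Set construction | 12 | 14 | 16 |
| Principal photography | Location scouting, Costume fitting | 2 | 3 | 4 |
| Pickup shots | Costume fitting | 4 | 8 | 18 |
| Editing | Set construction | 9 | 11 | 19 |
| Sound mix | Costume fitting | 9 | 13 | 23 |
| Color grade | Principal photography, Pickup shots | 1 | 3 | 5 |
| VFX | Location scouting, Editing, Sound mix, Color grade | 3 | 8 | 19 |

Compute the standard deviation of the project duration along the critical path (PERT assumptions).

3.97 hours

te_Location scouting = (1 + 4·2 + 9)/6 = 18/6 = 3; σ²_Location scouting = ((9−1)/6)² = 1.778
te_Set construction = (1 + 4·3 + 11)/6 = 24/6 = 4; σ²_Set construction = ((11−1)/6)² = 2.778
te_Costume fitting = (12 + 4·14 + 16)/6 = 84/6 = 14; σ²_Costume fitting = ((16−12)/6)² = 0.444
te_Principal photography = (2 + 4·3 + 4)/6 = 18/6 = 3; σ²_Principal photography = ((4−2)/6)² = 0.111
te_Pickup shots = (4 + 4·8 + 18)/6 = 54/6 = 9; σ²_Pickup shots = ((18−4)/6)² = 5.444
te_Editing = (9 + 4·11 + 19)/6 = 72/6 = 12; σ²_Editing = ((19−9)/6)² = 2.778
te_Sound mix = (9 + 4·13 + 23)/6 = 84/6 = 14; σ²_Sound mix = ((23−9)/6)² = 5.444
te_Color grade = (1 + 4·3 + 5)/6 = 18/6 = 3; σ²_Color grade = ((5−1)/6)² = 0.444
te_VFX = (3 + 4·8 + 19)/6 = 54/6 = 9; σ²_VFX = ((19−3)/6)² = 7.111

Forward pass:
ES_Location scouting = 0; EF_Location scouting = 3
ES_Set construction = 0; EF_Set construction = 4
ES_Costume fitting = max(EF_Location scouting=3, EF_Set construction=4) = 4; EF_Costume fitting = 4+14 = 18
ES_Principal photography = max(EF_Location scouting=3, EF_Costume fitting=18) = 18; EF_Principal photography = 18+3 = 21
ES_Pickup shots = 18; EF_Pickup shots = 18+9 = 27
ES_Editing = 4; EF_Editing = 4+12 = 16
ES_Sound mix = 18; EF_Sound mix = 18+14 = 32
ES_Color grade = max(EF_Principal photography=21, EF_Pickup shots=27) = 27; EF_Color grade = 27+3 = 30
ES_VFX = max(EF_Location scouting=3, EF_Editing=16, EF_Sound mix=32, EF_Color grade=30) = 32; EF_VFX = 32+9 = 41
Expected project duration μ = 41 hours. Critical path: Set construction → Costume fitting → Sound mix → VFX.

Variance along critical path = 2.778 + 0.444 + 5.444 + 7.111 = 15.778
σ = √15.778 = 3.972 hours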